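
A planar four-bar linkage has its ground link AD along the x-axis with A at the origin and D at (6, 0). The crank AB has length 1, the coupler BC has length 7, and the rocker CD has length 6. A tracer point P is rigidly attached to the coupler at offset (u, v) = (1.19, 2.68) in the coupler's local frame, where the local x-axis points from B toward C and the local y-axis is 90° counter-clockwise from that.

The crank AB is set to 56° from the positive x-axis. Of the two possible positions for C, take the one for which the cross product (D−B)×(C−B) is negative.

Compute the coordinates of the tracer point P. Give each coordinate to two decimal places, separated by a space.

3.49 0.91

A=(0,0), D=(6.00,0)
B = A + 1.00·(cos56°, sin56°) = (0.5592, 0.8290)
|BD| = 5.5036
circle(B,7.00) ∩ circle(D,6.00): a=3.9328, h=5.7907
  candidates: C₊=(5.3195,5.9613) cross=31.870; C₋=(3.5749,-5.4881) cross=-31.870
  mode - wants cross < 0 → take C=(3.5749,-5.4881) (cross=-31.870)
ex = (C−B)/|BC| = (0.4308,-0.9024); ey = (0.9024,0.4308)
P = B + 1.19·ex + 2.68·ey = (3.4904,0.9097)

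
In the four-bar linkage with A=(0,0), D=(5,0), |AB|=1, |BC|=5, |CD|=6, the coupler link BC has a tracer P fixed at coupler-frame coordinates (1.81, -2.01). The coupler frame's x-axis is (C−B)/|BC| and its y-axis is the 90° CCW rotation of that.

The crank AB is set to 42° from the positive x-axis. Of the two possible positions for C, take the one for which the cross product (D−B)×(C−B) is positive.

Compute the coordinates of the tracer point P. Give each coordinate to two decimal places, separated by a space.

3.23 1.72

A=(0,0), D=(5.00,0)
B = A + 1.00·(cos42°, sin42°) = (0.7431, 0.6691)
|BD| = 4.3091
circle(B,5.00) ∩ circle(D,6.00): a=0.8782, h=4.9223
  candidates: C₊=(2.3750,5.3953) cross=21.211; C₋=(0.8464,-4.3298) cross=-21.211
  mode + wants cross > 0 → take C=(2.3750,5.3953) (cross=21.211)
ex = (C−B)/|BC| = (0.3264,0.9452); ey = (-0.9452,0.3264)
P = B + 1.81·ex + -2.01·ey = (3.2338,1.7240)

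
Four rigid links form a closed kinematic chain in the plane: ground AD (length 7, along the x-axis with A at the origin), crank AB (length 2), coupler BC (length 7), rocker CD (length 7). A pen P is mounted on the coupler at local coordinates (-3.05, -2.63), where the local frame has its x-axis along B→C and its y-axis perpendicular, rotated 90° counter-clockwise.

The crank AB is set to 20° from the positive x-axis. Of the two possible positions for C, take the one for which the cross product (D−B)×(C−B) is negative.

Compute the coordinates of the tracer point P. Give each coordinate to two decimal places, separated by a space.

A=(0,0), D=(7.00,0)
B = A + 2.00·(cos20°, sin20°) = (1.8794, 0.6840)
|BD| = 5.1661
circle(B,7.00) ∩ circle(D,7.00): a=2.5831, h=6.5060
  candidates: C₊=(5.3011,6.7907) cross=33.611; C₋=(3.5782,-6.1067) cross=-33.611
  mode - wants cross < 0 → take C=(3.5782,-6.1067) (cross=-33.611)
ex = (C−B)/|BC| = (0.2427,-0.9701); ey = (0.9701,0.2427)
P = B + -3.05·ex + -2.63·ey = (-1.4122,3.0046)

-1.41 3.00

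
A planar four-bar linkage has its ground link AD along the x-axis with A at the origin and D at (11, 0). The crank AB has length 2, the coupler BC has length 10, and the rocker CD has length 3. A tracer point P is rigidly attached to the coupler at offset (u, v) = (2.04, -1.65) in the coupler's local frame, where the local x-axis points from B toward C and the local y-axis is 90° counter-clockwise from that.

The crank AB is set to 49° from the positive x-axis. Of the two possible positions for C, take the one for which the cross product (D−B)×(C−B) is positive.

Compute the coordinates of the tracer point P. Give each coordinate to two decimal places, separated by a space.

A=(0,0), D=(11.00,0)
B = A + 2.00·(cos49°, sin49°) = (1.3121, 1.5094)
|BD| = 9.8048
circle(B,10.00) ∩ circle(D,3.00): a=9.5430, h=2.9886
  candidates: C₊=(11.2014,2.9932) cross=29.302; C₋=(10.2813,-2.9126) cross=-29.302
  mode + wants cross > 0 → take C=(11.2014,2.9932) (cross=29.302)
ex = (C−B)/|BC| = (0.9889,0.1484); ey = (-0.1484,0.9889)
P = B + 2.04·ex + -1.65·ey = (3.5744,0.1804)

3.57 0.18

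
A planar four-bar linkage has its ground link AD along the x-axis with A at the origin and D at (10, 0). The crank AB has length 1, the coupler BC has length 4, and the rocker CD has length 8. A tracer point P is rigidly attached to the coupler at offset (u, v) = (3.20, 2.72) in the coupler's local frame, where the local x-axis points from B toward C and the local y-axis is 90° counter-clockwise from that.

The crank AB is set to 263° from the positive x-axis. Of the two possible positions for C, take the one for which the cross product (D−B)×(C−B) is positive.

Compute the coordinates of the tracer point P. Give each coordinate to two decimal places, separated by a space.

-0.34 3.20

A=(0,0), D=(10.00,0)
B = A + 1.00·(cos263°, sin263°) = (-0.1219, -0.9925)
|BD| = 10.1704
circle(B,4.00) ∩ circle(D,8.00): a=2.7254, h=2.9278
  candidates: C₊=(2.3048,2.1873) cross=29.777; C₋=(2.8763,-3.6404) cross=-29.777
  mode + wants cross > 0 → take C=(2.3048,2.1873) (cross=29.777)
ex = (C−B)/|BC| = (0.6067,0.7950); ey = (-0.7950,0.6067)
P = B + 3.20·ex + 2.72·ey = (-0.3428,3.2014)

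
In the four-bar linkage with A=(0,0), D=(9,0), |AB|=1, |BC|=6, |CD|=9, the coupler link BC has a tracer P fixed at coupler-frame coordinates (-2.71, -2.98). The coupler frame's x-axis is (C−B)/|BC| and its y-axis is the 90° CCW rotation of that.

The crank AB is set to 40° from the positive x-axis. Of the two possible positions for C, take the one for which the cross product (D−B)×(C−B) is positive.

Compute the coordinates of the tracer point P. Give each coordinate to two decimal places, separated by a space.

A=(0,0), D=(9.00,0)
B = A + 1.00·(cos40°, sin40°) = (0.7660, 0.6428)
|BD| = 8.2590
circle(B,6.00) ∩ circle(D,9.00): a=1.4052, h=5.8331
  candidates: C₊=(2.6210,6.3489) cross=48.176; C₋=(1.7130,-5.2820) cross=-48.176
  mode + wants cross > 0 → take C=(2.6210,6.3489) (cross=48.176)
ex = (C−B)/|BC| = (0.3092,0.9510); ey = (-0.9510,0.3092)
P = B + -2.71·ex + -2.98·ey = (2.7623,-2.8557)

2.76 -2.86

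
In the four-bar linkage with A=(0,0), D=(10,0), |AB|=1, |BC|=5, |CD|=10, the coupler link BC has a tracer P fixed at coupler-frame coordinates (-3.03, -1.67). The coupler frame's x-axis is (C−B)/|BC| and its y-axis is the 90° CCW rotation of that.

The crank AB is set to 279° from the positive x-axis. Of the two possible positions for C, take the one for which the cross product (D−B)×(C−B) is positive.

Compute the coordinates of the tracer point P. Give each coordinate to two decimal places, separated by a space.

A=(0,0), D=(10.00,0)
B = A + 1.00·(cos279°, sin279°) = (0.1564, -0.9877)
|BD| = 9.8930
circle(B,5.00) ∩ circle(D,10.00): a=1.1559, h=4.8645
  candidates: C₊=(0.8209,3.9680) cross=48.125; C₋=(1.7923,-5.7125) cross=-48.125
  mode + wants cross > 0 → take C=(0.8209,3.9680) (cross=48.125)
ex = (C−B)/|BC| = (0.1329,0.9911); ey = (-0.9911,0.1329)
P = B + -3.03·ex + -1.67·ey = (1.4089,-4.2128)

1.41 -4.21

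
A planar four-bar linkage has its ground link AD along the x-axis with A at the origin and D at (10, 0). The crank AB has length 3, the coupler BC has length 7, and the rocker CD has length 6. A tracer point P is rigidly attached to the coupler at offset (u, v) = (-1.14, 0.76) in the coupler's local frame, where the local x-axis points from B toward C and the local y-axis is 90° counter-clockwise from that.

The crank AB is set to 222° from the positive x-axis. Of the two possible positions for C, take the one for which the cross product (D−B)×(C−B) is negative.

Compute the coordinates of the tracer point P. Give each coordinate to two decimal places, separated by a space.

A=(0,0), D=(10.00,0)
B = A + 3.00·(cos222°, sin222°) = (-2.2294, -2.0074)
|BD| = 12.3931
circle(B,7.00) ∩ circle(D,6.00): a=6.7210, h=1.9565
  candidates: C₊=(4.0859,1.0119) cross=24.247; C₋=(4.7197,-2.8494) cross=-24.247
  mode - wants cross < 0 → take C=(4.7197,-2.8494) (cross=-24.247)
ex = (C−B)/|BC| = (0.9927,-0.1203); ey = (0.1203,0.9927)
P = B + -1.14·ex + 0.76·ey = (-3.2697,-1.1158)

-3.27 -1.12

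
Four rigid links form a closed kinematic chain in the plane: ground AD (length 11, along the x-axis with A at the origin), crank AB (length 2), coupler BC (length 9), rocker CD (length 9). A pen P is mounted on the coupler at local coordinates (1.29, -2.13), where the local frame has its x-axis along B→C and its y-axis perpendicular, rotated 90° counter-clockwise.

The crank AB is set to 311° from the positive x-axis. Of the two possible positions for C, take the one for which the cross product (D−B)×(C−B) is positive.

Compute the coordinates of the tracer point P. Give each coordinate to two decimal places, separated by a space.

A=(0,0), D=(11.00,0)
B = A + 2.00·(cos311°, sin311°) = (1.3121, -1.5094)
|BD| = 9.8048
circle(B,9.00) ∩ circle(D,9.00): a=4.9024, h=7.5476
  candidates: C₊=(4.9941,6.7029) cross=74.003; C₋=(7.3180,-8.2124) cross=-74.003
  mode + wants cross > 0 → take C=(4.9941,6.7029) (cross=74.003)
ex = (C−B)/|BC| = (0.4091,0.9125); ey = (-0.9125,0.4091)
P = B + 1.29·ex + -2.13·ey = (3.7835,-1.2037)

3.78 -1.20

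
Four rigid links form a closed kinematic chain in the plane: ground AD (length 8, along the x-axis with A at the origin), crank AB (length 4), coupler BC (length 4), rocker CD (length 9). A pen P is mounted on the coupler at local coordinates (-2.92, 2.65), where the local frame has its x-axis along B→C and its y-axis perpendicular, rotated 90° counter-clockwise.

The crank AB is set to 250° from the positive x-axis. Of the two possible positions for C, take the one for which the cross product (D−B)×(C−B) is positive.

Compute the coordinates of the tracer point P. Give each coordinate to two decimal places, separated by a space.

A=(0,0), D=(8.00,0)
B = A + 4.00·(cos250°, sin250°) = (-1.3681, -3.7588)
|BD| = 10.0940
circle(B,4.00) ∩ circle(D,9.00): a=1.8273, h=3.5582
  candidates: C₊=(-0.9972,0.2240) cross=35.917; C₋=(1.6528,-6.3807) cross=-35.917
  mode + wants cross > 0 → take C=(-0.9972,0.2240) (cross=35.917)
ex = (C−B)/|BC| = (0.0927,0.9957); ey = (-0.9957,0.0927)
P = B + -2.92·ex + 2.65·ey = (-4.2774,-6.4205)

-4.28 -6.42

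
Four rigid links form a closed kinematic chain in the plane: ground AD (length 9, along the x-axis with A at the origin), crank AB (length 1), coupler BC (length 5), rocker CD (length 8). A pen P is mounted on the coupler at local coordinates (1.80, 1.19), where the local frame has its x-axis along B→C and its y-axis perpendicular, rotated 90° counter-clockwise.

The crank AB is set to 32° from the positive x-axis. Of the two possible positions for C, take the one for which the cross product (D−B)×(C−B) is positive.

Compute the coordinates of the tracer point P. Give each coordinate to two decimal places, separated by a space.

A=(0,0), D=(9.00,0)
B = A + 1.00·(cos32°, sin32°) = (0.8480, 0.5299)
|BD| = 8.1692
circle(B,5.00) ∩ circle(D,8.00): a=1.6976, h=4.7030
  candidates: C₊=(2.8471,5.1129) cross=38.420; C₋=(2.2369,-4.2733) cross=-38.420
  mode + wants cross > 0 → take C=(2.8471,5.1129) (cross=38.420)
ex = (C−B)/|BC| = (0.3998,0.9166); ey = (-0.9166,0.3998)
P = B + 1.80·ex + 1.19·ey = (0.4770,2.6556)

0.48 2.66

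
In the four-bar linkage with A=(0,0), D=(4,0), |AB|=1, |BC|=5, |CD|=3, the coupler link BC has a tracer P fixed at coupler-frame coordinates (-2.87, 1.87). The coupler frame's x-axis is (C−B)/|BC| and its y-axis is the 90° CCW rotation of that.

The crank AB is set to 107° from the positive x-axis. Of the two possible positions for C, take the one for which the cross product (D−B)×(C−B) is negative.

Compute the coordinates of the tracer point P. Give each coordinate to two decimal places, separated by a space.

A=(0,0), D=(4.00,0)
B = A + 1.00·(cos107°, sin107°) = (-0.2924, 0.9563)
|BD| = 4.3976
circle(B,5.00) ∩ circle(D,3.00): a=4.0180, h=2.9759
  candidates: C₊=(4.2766,2.9872) cross=13.087; C₋=(2.9823,-2.8221) cross=-13.087
  mode - wants cross < 0 → take C=(2.9823,-2.8221) (cross=-13.087)
ex = (C−B)/|BC| = (0.6549,-0.7557); ey = (0.7557,0.6549)
P = B + -2.87·ex + 1.87·ey = (-0.7589,4.3498)

-0.76 4.35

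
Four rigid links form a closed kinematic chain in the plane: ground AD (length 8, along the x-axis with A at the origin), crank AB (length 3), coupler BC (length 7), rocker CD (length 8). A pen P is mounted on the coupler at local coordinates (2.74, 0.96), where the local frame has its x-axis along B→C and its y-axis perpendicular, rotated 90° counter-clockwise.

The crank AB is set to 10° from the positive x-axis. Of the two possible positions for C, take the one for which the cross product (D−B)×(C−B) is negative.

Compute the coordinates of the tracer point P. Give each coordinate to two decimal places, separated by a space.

4.05 -2.17

A=(0,0), D=(8.00,0)
B = A + 3.00·(cos10°, sin10°) = (2.9544, 0.5209)
|BD| = 5.0724
circle(B,7.00) ∩ circle(D,8.00): a=1.0576, h=6.9196
  candidates: C₊=(4.7171,7.2954) cross=35.099; C₋=(3.2958,-6.4707) cross=-35.099
  mode - wants cross < 0 → take C=(3.2958,-6.4707) (cross=-35.099)
ex = (C−B)/|BC| = (0.0488,-0.9988); ey = (0.9988,0.0488)
P = B + 2.74·ex + 0.96·ey = (4.0469,-2.1690)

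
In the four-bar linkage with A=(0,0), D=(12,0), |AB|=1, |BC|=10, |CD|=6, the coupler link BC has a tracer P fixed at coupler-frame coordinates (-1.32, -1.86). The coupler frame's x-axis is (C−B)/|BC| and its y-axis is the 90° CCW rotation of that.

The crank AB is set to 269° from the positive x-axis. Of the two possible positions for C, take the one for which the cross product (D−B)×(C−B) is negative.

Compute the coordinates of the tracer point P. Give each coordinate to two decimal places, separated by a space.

A=(0,0), D=(12.00,0)
B = A + 1.00·(cos269°, sin269°) = (-0.0175, -0.9998)
|BD| = 12.0590
circle(B,10.00) ∩ circle(D,6.00): a=8.6831, h=4.9602
  candidates: C₊=(8.2245,4.6632) cross=59.815; C₋=(9.0470,-5.2230) cross=-59.815
  mode - wants cross < 0 → take C=(9.0470,-5.2230) (cross=-59.815)
ex = (C−B)/|BC| = (0.9064,-0.4223); ey = (0.4223,0.9064)
P = B + -1.32·ex + -1.86·ey = (-1.9995,-2.1284)

-2.00 -2.13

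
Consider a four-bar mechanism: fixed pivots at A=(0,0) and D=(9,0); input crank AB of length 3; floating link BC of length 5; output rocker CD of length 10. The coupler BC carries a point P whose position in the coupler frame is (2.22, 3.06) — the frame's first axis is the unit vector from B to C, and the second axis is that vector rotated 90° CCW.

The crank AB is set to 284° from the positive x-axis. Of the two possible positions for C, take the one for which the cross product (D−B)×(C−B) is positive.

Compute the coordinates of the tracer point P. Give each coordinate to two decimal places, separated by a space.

A=(0,0), D=(9.00,0)
B = A + 3.00·(cos284°, sin284°) = (0.7258, -2.9109)
|BD| = 8.7713
circle(B,5.00) ∩ circle(D,10.00): a=0.1104, h=4.9988
  candidates: C₊=(-0.8290,1.8412) cross=43.846; C₋=(2.4888,-7.5897) cross=-43.846
  mode + wants cross > 0 → take C=(-0.8290,1.8412) (cross=43.846)
ex = (C−B)/|BC| = (-0.3110,0.9504); ey = (-0.9504,-0.3110)
P = B + 2.22·ex + 3.06·ey = (-2.8729,-1.7525)

-2.87 -1.75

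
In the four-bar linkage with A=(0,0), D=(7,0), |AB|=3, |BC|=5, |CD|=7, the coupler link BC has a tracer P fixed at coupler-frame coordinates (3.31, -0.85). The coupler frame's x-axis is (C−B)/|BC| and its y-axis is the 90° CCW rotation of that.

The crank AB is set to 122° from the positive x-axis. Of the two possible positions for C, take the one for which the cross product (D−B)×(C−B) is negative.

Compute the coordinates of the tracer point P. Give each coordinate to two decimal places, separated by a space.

A=(0,0), D=(7.00,0)
B = A + 3.00·(cos122°, sin122°) = (-1.5898, 2.5441)
|BD| = 8.9586
circle(B,5.00) ∩ circle(D,7.00): a=3.1398, h=3.8912
  candidates: C₊=(2.5258,5.3835) cross=34.860; C₋=(0.3157,-2.0785) cross=-34.860
  mode - wants cross < 0 → take C=(0.3157,-2.0785) (cross=-34.860)
ex = (C−B)/|BC| = (0.3811,-0.9245); ey = (0.9245,0.3811)
P = B + 3.31·ex + -0.85·ey = (-1.1142,-0.8400)

-1.11 -0.84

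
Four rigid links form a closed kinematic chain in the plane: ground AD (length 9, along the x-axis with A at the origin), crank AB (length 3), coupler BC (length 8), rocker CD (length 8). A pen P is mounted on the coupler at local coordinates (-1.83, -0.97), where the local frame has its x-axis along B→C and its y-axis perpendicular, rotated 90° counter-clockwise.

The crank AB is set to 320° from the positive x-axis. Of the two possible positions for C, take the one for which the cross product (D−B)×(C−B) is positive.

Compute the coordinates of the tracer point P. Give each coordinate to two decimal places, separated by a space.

2.94 -3.90

A=(0,0), D=(9.00,0)
B = A + 3.00·(cos320°, sin320°) = (2.2981, -1.9284)
|BD| = 6.9738
circle(B,8.00) ∩ circle(D,8.00): a=3.4869, h=7.2001
  candidates: C₊=(3.6581,5.9552) cross=50.212; C₋=(7.6400,-7.8836) cross=-50.212
  mode + wants cross > 0 → take C=(3.6581,5.9552) (cross=50.212)
ex = (C−B)/|BC| = (0.1700,0.9854); ey = (-0.9854,0.1700)
P = B + -1.83·ex + -0.97·ey = (2.9429,-3.8966)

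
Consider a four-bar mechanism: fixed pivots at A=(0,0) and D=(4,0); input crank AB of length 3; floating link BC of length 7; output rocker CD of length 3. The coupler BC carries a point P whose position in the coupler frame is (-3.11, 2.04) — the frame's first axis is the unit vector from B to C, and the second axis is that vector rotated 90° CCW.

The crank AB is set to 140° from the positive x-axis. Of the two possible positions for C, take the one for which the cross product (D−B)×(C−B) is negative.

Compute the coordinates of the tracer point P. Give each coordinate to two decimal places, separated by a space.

A=(0,0), D=(4.00,0)
B = A + 3.00·(cos140°, sin140°) = (-2.2981, 1.9284)
|BD| = 6.5867
circle(B,7.00) ∩ circle(D,3.00): a=6.3298, h=2.9890
  candidates: C₊=(4.6294,2.9332) cross=19.688; C₋=(2.8792,-2.7828) cross=-19.688
  mode - wants cross < 0 → take C=(2.8792,-2.7828) (cross=-19.688)
ex = (C−B)/|BC| = (0.7396,-0.6730); ey = (0.6730,0.7396)
P = B + -3.11·ex + 2.04·ey = (-3.2254,5.5303)

-3.23 5.53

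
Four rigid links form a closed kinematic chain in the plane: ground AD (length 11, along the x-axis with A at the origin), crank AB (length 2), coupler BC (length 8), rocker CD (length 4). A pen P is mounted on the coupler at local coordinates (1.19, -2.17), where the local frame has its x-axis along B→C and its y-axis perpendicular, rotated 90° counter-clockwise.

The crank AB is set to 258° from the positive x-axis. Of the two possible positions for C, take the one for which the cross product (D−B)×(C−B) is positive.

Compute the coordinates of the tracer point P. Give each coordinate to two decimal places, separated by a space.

A=(0,0), D=(11.00,0)
B = A + 2.00·(cos258°, sin258°) = (-0.4158, -1.9563)
|BD| = 11.5822
circle(B,8.00) ∩ circle(D,4.00): a=7.8633, h=1.4728
  candidates: C₊=(7.0857,0.8235) cross=17.059; C₋=(7.5832,-2.0798) cross=-17.059
  mode + wants cross > 0 → take C=(7.0857,0.8235) (cross=17.059)
ex = (C−B)/|BC| = (0.9377,0.3475); ey = (-0.3475,0.9377)
P = B + 1.19·ex + -2.17·ey = (1.4540,-3.5776)

1.45 -3.58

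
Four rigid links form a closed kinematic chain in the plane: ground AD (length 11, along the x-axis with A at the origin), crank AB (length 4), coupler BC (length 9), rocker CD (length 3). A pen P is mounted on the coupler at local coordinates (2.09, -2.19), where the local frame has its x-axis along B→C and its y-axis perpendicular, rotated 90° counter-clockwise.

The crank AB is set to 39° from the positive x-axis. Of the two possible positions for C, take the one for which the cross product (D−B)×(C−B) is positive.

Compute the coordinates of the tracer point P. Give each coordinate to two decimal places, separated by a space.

A=(0,0), D=(11.00,0)
B = A + 4.00·(cos39°, sin39°) = (3.1086, 2.5173)
|BD| = 8.2832
circle(B,9.00) ∩ circle(D,3.00): a=8.4877, h=2.9930
  candidates: C₊=(12.1045,2.7893) cross=24.792; C₋=(10.2853,-2.9136) cross=-24.792
  mode + wants cross > 0 → take C=(12.1045,2.7893) (cross=24.792)
ex = (C−B)/|BC| = (0.9995,0.0302); ey = (-0.0302,0.9995)
P = B + 2.09·ex + -2.19·ey = (5.2638,0.3914)

5.26 0.39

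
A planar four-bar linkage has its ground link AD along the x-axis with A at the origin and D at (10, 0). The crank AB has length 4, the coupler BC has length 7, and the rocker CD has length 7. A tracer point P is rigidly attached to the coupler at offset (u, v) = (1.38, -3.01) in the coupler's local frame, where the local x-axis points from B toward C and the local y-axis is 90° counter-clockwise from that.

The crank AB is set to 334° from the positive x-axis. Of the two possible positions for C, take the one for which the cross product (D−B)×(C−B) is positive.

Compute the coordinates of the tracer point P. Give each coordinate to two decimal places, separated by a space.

6.84 -1.09

A=(0,0), D=(10.00,0)
B = A + 4.00·(cos334°, sin334°) = (3.5952, -1.7535)
|BD| = 6.6405
circle(B,7.00) ∩ circle(D,7.00): a=3.3203, h=6.1625
  candidates: C₊=(5.1703,5.0670) cross=40.922; C₋=(8.4248,-6.8205) cross=-40.922
  mode + wants cross > 0 → take C=(5.1703,5.0670) (cross=40.922)
ex = (C−B)/|BC| = (0.2250,0.9744); ey = (-0.9744,0.2250)
P = B + 1.38·ex + -3.01·ey = (6.8385,-1.0862)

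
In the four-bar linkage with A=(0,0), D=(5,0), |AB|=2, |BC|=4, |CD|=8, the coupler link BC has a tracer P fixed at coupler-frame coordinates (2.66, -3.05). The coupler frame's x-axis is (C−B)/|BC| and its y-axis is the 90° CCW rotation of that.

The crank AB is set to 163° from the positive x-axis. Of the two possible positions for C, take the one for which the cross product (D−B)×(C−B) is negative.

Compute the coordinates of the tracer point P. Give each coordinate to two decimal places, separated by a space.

-5.17 -1.82

A=(0,0), D=(5.00,0)
B = A + 2.00·(cos163°, sin163°) = (-1.9126, 0.5847)
|BD| = 6.9373
circle(B,4.00) ∩ circle(D,8.00): a=0.0091, h=4.0000
  candidates: C₊=(-1.5664,4.5697) cross=27.749; C₋=(-2.2407,-3.4018) cross=-27.749
  mode - wants cross < 0 → take C=(-2.2407,-3.4018) (cross=-27.749)
ex = (C−B)/|BC| = (-0.0820,-0.9966); ey = (0.9966,-0.0820)
P = B + 2.66·ex + -3.05·ey = (-5.1705,-1.8161)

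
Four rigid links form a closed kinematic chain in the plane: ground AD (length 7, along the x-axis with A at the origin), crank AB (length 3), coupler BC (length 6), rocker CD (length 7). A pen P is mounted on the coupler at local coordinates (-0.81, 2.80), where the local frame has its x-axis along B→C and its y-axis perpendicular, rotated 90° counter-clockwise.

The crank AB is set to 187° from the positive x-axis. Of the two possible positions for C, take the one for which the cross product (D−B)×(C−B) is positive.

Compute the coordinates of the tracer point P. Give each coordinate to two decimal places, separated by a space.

A=(0,0), D=(7.00,0)
B = A + 3.00·(cos187°, sin187°) = (-2.9776, -0.3656)
|BD| = 9.9843
circle(B,6.00) ∩ circle(D,7.00): a=4.3411, h=4.1418
  candidates: C₊=(1.2089,3.9324) cross=41.353; C₋=(1.5123,-4.3457) cross=-41.353
  mode + wants cross > 0 → take C=(1.2089,3.9324) (cross=41.353)
ex = (C−B)/|BC| = (0.6978,0.7163); ey = (-0.7163,0.6978)
P = B + -0.81·ex + 2.80·ey = (-5.5485,1.0079)

-5.55 1.01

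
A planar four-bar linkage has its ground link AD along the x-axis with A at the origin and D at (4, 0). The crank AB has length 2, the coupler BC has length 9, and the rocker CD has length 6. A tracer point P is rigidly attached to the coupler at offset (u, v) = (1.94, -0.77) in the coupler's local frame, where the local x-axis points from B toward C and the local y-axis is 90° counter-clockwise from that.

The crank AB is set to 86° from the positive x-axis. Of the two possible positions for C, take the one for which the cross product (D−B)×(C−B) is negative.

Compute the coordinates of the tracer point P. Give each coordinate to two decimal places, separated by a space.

0.35 -0.08

A=(0,0), D=(4.00,0)
B = A + 2.00·(cos86°, sin86°) = (0.1395, 1.9951)
|BD| = 4.3456
circle(B,9.00) ∩ circle(D,6.00): a=7.3505, h=5.1933
  candidates: C₊=(9.0538,3.2340) cross=22.568; C₋=(4.2851,-5.9932) cross=-22.568
  mode - wants cross < 0 → take C=(4.2851,-5.9932) (cross=-22.568)
ex = (C−B)/|BC| = (0.4606,-0.8876); ey = (0.8876,0.4606)
P = B + 1.94·ex + -0.77·ey = (0.3497,-0.0815)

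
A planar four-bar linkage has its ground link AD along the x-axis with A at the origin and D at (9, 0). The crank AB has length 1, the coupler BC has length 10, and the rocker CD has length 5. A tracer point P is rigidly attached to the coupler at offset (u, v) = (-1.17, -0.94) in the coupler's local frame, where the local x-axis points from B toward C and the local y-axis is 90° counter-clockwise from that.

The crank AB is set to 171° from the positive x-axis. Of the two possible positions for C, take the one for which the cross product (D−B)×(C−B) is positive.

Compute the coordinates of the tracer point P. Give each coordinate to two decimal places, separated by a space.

A=(0,0), D=(9.00,0)
B = A + 1.00·(cos171°, sin171°) = (-0.9877, 0.1564)
|BD| = 9.9889
circle(B,10.00) ∩ circle(D,5.00): a=8.7486, h=4.8437
  candidates: C₊=(7.8357,4.8626) cross=48.384; C₋=(7.6840,-4.8237) cross=-48.384
  mode + wants cross > 0 → take C=(7.8357,4.8626) (cross=48.384)
ex = (C−B)/|BC| = (0.8823,0.4706); ey = (-0.4706,0.8823)
P = B + -1.17·ex + -0.94·ey = (-1.5777,-1.2236)

-1.58 -1.22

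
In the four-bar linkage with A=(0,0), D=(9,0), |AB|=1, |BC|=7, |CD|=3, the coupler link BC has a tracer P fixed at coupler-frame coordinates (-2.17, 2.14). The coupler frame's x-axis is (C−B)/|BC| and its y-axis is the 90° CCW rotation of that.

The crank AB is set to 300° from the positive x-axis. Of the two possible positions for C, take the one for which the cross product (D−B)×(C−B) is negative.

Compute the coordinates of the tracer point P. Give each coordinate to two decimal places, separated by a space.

-1.12 1.72

A=(0,0), D=(9.00,0)
B = A + 1.00·(cos300°, sin300°) = (0.5000, -0.8660)
|BD| = 8.5440
circle(B,7.00) ∩ circle(D,3.00): a=6.6128, h=2.2958
  candidates: C₊=(6.8461,2.0882) cross=19.615; C₋=(7.3115,-2.4797) cross=-19.615
  mode - wants cross < 0 → take C=(7.3115,-2.4797) (cross=-19.615)
ex = (C−B)/|BC| = (0.9731,-0.2305); ey = (0.2305,0.9731)
P = B + -2.17·ex + 2.14·ey = (-1.1182,1.7166)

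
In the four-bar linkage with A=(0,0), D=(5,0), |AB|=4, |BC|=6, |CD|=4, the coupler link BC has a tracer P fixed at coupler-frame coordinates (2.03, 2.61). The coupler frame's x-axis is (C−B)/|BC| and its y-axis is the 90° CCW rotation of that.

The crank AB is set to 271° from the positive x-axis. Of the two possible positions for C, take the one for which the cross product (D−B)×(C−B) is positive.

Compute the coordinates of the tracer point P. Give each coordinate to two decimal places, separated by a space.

-2.00 -1.42

A=(0,0), D=(5.00,0)
B = A + 4.00·(cos271°, sin271°) = (0.0698, -3.9994)
|BD| = 6.3484
circle(B,6.00) ∩ circle(D,4.00): a=4.7494, h=3.6665
  candidates: C₊=(1.4484,1.8401) cross=23.276; C₋=(6.0681,-3.8548) cross=-23.276
  mode + wants cross > 0 → take C=(1.4484,1.8401) (cross=23.276)
ex = (C−B)/|BC| = (0.2298,0.9732); ey = (-0.9732,0.2298)
P = B + 2.03·ex + 2.61·ey = (-2.0040,-1.4240)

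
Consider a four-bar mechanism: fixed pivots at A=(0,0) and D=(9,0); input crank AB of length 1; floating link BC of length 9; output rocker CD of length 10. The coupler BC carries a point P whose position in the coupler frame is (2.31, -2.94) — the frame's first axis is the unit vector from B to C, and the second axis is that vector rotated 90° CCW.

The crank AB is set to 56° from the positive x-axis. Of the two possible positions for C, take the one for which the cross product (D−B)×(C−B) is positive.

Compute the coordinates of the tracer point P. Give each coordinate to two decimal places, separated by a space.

A=(0,0), D=(9.00,0)
B = A + 1.00·(cos56°, sin56°) = (0.5592, 0.8290)
|BD| = 8.4814
circle(B,9.00) ∩ circle(D,10.00): a=3.1206, h=8.4417
  candidates: C₊=(4.4900,8.9252) cross=71.597; C₋=(2.8397,-7.8772) cross=-71.597
  mode + wants cross > 0 → take C=(4.4900,8.9252) (cross=71.597)
ex = (C−B)/|BC| = (0.4368,0.8996); ey = (-0.8996,0.4368)
P = B + 2.31·ex + -2.94·ey = (4.2129,1.6230)

4.21 1.62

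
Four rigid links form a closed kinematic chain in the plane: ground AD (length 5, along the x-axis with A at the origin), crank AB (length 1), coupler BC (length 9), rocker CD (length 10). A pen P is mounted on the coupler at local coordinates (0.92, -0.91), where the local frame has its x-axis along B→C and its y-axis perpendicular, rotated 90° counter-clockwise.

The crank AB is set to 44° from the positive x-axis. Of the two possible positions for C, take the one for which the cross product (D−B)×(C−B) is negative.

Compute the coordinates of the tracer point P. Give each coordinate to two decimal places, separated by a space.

-0.33 -0.07

A=(0,0), D=(5.00,0)
B = A + 1.00·(cos44°, sin44°) = (0.7193, 0.6947)
|BD| = 4.3367
circle(B,9.00) ∩ circle(D,10.00): a=-0.0223, h=9.0000
  candidates: C₊=(2.1390,9.5820) cross=39.030; C₋=(-0.7443,-8.1855) cross=-39.030
  mode - wants cross < 0 → take C=(-0.7443,-8.1855) (cross=-39.030)
ex = (C−B)/|BC| = (-0.1626,-0.9867); ey = (0.9867,-0.1626)
P = B + 0.92·ex + -0.91·ey = (-0.3282,-0.0651)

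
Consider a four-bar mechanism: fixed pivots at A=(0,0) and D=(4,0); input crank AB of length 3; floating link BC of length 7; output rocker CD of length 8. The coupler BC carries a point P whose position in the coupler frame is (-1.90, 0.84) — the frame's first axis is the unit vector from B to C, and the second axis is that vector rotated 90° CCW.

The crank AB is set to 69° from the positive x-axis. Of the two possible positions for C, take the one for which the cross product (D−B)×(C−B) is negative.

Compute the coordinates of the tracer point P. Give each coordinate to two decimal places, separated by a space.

A=(0,0), D=(4.00,0)
B = A + 3.00·(cos69°, sin69°) = (1.0751, 2.8007)
|BD| = 4.0496
circle(B,7.00) ∩ circle(D,8.00): a=0.1728, h=6.9979
  candidates: C₊=(6.0397,7.7356) cross=28.338; C₋=(-3.6399,-2.3731) cross=-28.338
  mode - wants cross < 0 → take C=(-3.6399,-2.3731) (cross=-28.338)
ex = (C−B)/|BC| = (-0.6736,-0.7391); ey = (0.7391,-0.6736)
P = B + -1.90·ex + 0.84·ey = (2.9758,3.6393)

2.98 3.64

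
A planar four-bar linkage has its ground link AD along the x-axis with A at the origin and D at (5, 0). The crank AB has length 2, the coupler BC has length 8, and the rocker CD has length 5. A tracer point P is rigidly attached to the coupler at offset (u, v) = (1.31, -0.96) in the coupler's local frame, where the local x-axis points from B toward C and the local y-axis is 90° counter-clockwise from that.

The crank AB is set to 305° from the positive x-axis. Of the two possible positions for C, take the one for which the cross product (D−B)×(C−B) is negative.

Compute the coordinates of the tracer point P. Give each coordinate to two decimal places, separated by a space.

2.28 -2.80

A=(0,0), D=(5.00,0)
B = A + 2.00·(cos305°, sin305°) = (1.1472, -1.6383)
|BD| = 4.1867
circle(B,8.00) ∩ circle(D,5.00): a=6.7510, h=4.2924
  candidates: C₊=(5.6801,4.9535) cross=17.971; C₋=(9.0394,-2.9467) cross=-17.971
  mode - wants cross < 0 → take C=(9.0394,-2.9467) (cross=-17.971)
ex = (C−B)/|BC| = (0.9865,-0.1635); ey = (0.1635,0.9865)
P = B + 1.31·ex + -0.96·ey = (2.2825,-2.7996)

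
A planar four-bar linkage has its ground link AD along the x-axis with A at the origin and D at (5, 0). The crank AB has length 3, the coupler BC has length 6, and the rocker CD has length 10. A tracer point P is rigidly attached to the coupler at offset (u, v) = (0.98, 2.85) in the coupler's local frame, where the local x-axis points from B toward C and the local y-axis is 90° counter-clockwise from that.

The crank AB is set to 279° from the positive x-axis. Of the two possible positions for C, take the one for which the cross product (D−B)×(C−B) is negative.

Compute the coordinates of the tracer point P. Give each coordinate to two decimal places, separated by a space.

A=(0,0), D=(5.00,0)
B = A + 3.00·(cos279°, sin279°) = (0.4693, -2.9631)
|BD| = 5.4136
circle(B,6.00) ∩ circle(D,10.00): a=-3.2043, h=5.0727
  candidates: C₊=(-4.9889,-0.4714) cross=27.462; C₋=(0.5641,-8.9623) cross=-27.462
  mode - wants cross < 0 → take C=(0.5641,-8.9623) (cross=-27.462)
ex = (C−B)/|BC| = (0.0158,-0.9999); ey = (0.9999,0.0158)
P = B + 0.98·ex + 2.85·ey = (3.3344,-3.8979)

3.33 -3.90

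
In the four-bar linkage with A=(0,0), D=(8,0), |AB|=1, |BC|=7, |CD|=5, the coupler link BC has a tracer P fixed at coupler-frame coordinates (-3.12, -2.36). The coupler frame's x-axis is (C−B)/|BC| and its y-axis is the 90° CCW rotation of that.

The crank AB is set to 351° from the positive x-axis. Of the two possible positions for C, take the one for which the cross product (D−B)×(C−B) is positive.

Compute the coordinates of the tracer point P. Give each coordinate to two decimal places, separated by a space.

0.32 -4.01

A=(0,0), D=(8.00,0)
B = A + 1.00·(cos351°, sin351°) = (0.9877, -0.1564)
|BD| = 7.0141
circle(B,7.00) ∩ circle(D,5.00): a=5.2179, h=4.6662
  candidates: C₊=(6.1002,4.6250) cross=32.729; C₋=(6.3083,-4.7051) cross=-32.729
  mode + wants cross > 0 → take C=(6.1002,4.6250) (cross=32.729)
ex = (C−B)/|BC| = (0.7304,0.6831); ey = (-0.6831,0.7304)
P = B + -3.12·ex + -2.36·ey = (0.3210,-4.0112)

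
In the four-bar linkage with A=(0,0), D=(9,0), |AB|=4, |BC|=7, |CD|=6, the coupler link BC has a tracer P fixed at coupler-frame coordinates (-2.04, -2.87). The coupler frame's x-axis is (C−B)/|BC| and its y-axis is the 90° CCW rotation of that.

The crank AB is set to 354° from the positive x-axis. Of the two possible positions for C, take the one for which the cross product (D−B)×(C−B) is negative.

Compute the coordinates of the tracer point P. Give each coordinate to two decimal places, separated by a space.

A=(0,0), D=(9.00,0)
B = A + 4.00·(cos354°, sin354°) = (3.9781, -0.4181)
|BD| = 5.0393
circle(B,7.00) ∩ circle(D,6.00): a=3.8095, h=5.8726
  candidates: C₊=(7.2872,5.7503) cross=29.594; C₋=(8.2617,-5.9544) cross=-29.594
  mode - wants cross < 0 → take C=(8.2617,-5.9544) (cross=-29.594)
ex = (C−B)/|BC| = (0.6119,-0.7909); ey = (0.7909,0.6119)
P = B + -2.04·ex + -2.87·ey = (0.4598,-0.5610)

0.46 -0.56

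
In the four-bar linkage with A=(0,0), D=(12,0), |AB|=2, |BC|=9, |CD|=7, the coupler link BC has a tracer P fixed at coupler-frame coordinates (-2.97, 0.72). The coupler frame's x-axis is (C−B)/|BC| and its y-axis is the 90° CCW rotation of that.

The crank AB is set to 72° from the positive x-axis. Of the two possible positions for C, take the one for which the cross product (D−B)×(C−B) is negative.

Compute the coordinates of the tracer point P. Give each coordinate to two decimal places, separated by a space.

A=(0,0), D=(12.00,0)
B = A + 2.00·(cos72°, sin72°) = (0.6180, 1.9021)
|BD| = 11.5398
circle(B,9.00) ∩ circle(D,7.00): a=7.1564, h=5.4576
  candidates: C₊=(8.5761,6.1055) cross=62.980; C₋=(6.7770,-4.6605) cross=-62.980
  mode - wants cross < 0 → take C=(6.7770,-4.6605) (cross=-62.980)
ex = (C−B)/|BC| = (0.6843,-0.7292); ey = (0.7292,0.6843)
P = B + -2.97·ex + 0.72·ey = (-0.8894,4.5605)

-0.89 4.56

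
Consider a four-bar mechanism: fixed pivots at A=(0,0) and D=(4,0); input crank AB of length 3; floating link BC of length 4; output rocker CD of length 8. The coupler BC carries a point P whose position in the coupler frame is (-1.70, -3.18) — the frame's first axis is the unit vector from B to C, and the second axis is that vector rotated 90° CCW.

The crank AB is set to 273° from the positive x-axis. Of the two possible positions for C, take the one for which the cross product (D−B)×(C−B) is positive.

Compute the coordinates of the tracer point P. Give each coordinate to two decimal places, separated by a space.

2.56 -0.30

A=(0,0), D=(4.00,0)
B = A + 3.00·(cos273°, sin273°) = (0.1570, -2.9959)
|BD| = 4.8728
circle(B,4.00) ∩ circle(D,8.00): a=-2.4889, h=3.1313
  candidates: C₊=(-3.7311,-2.0566) cross=15.258; C₋=(0.1193,-6.9957) cross=-15.258
  mode + wants cross > 0 → take C=(-3.7311,-2.0566) (cross=15.258)
ex = (C−B)/|BC| = (-0.9720,0.2348); ey = (-0.2348,-0.9720)
P = B + -1.70·ex + -3.18·ey = (2.5562,-0.3040)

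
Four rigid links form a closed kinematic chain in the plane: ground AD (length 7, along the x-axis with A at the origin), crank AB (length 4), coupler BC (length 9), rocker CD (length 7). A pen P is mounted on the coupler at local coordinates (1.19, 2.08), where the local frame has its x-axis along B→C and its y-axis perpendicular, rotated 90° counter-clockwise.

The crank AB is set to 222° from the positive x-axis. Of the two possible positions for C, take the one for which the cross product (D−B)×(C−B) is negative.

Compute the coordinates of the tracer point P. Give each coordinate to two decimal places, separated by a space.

-0.97 -1.35

A=(0,0), D=(7.00,0)
B = A + 4.00·(cos222°, sin222°) = (-2.9726, -2.6765)
|BD| = 10.3255
circle(B,9.00) ∩ circle(D,7.00): a=6.7123, h=5.9954
  candidates: C₊=(1.9562,4.8539) cross=61.906; C₋=(5.0644,-6.7271) cross=-61.906
  mode - wants cross < 0 → take C=(5.0644,-6.7271) (cross=-61.906)
ex = (C−B)/|BC| = (0.8930,-0.4501); ey = (0.4501,0.8930)
P = B + 1.19·ex + 2.08·ey = (-0.9738,-1.3547)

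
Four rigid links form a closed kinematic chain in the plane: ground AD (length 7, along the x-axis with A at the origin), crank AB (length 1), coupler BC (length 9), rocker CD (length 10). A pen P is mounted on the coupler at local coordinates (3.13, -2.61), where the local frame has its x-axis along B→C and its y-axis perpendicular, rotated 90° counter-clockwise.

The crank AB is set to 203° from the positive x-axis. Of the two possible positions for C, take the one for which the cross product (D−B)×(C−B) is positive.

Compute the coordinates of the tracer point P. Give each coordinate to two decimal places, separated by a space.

A=(0,0), D=(7.00,0)
B = A + 1.00·(cos203°, sin203°) = (-0.9205, -0.3907)
|BD| = 7.9301
circle(B,9.00) ∩ circle(D,10.00): a=2.7671, h=8.5641
  candidates: C₊=(1.4213,8.2993) cross=67.914; C₋=(2.2652,-8.8080) cross=-67.914
  mode + wants cross > 0 → take C=(1.4213,8.2993) (cross=67.914)
ex = (C−B)/|BC| = (0.2602,0.9656); ey = (-0.9656,0.2602)
P = B + 3.13·ex + -2.61·ey = (2.4140,1.9523)

2.41 1.95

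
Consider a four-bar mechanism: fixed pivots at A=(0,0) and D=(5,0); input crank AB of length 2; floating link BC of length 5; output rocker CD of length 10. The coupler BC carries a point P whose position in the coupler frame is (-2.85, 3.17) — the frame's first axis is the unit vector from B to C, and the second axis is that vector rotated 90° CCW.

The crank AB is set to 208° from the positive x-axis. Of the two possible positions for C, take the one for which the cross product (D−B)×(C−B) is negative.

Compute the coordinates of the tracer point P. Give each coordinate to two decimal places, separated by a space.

2.09 0.89

A=(0,0), D=(5.00,0)
B = A + 2.00·(cos208°, sin208°) = (-1.7659, -0.9389)
|BD| = 6.8307
circle(B,5.00) ∩ circle(D,10.00): a=-2.0745, h=4.5493
  candidates: C₊=(-4.4461,3.2820) cross=31.075; C₋=(-3.1954,-5.7302) cross=-31.075
  mode - wants cross < 0 → take C=(-3.1954,-5.7302) (cross=-31.075)
ex = (C−B)/|BC| = (-0.2859,-0.9583); ey = (0.9583,-0.2859)
P = B + -2.85·ex + 3.17·ey = (2.0866,0.8858)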